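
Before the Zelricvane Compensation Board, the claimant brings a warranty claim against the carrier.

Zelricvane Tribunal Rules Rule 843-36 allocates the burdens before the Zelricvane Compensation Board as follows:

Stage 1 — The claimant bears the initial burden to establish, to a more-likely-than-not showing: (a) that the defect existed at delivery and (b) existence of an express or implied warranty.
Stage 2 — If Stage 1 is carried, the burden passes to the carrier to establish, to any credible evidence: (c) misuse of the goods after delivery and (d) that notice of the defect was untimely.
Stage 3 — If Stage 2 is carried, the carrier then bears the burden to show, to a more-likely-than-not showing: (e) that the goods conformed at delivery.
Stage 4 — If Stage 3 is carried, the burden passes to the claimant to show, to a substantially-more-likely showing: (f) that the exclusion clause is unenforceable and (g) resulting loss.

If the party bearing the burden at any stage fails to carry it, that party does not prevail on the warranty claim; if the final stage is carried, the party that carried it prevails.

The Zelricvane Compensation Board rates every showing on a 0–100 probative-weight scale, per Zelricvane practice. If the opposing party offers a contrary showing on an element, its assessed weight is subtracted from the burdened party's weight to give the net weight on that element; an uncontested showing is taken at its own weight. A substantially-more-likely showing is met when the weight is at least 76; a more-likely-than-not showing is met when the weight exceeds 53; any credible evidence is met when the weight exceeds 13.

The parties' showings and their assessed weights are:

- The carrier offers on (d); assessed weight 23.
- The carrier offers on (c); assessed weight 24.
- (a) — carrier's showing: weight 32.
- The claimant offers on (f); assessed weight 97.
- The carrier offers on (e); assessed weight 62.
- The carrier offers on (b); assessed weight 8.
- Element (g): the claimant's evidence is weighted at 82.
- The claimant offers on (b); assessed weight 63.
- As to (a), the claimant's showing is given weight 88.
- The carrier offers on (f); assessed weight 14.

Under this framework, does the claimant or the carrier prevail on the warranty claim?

At Stage 1 the claimant must meet a more-likely-than-not showing (weight exceeds 53): on (a) the weight is 88 less the opposing 32 gives net 56, which does exceed 53, so (a) meets the standard; on (b) the weight is 63 less the opposing 8 gives net 55, > 53, so (b) meets the standard.
  The claimant carries Stage 1; the carrier now bears the burden.
At Stage 2 the carrier must meet any credible evidence (weight exceeds 13): on (c) the weight is 24, which does exceed 13, so (c) meets the standard; on (d) the weight is 23, which does exceed 13, so (d) meets the standard.
  All elements met. The carrier retains the burden for Stage 3.
At Stage 3 the carrier must meet a more-likely-than-not showing (weight exceeds 53): on (e) the weight is 62, > 53, so (e) meets the standard.
  The carrier carries Stage 3; the claimant now bears the burden.
At Stage 4 the claimant must meet a substantially-more-likely showing (weight is at least 76): on (f) the weight is 97 less the opposing 14 gives net 83, which does reach 76, so (f) meets the standard; on (g) the weight is 82, which does reach 76, so (g) meets the standard.
  All elements met at the final stage.
With every stage satisfied, the claimant prevails.

claimant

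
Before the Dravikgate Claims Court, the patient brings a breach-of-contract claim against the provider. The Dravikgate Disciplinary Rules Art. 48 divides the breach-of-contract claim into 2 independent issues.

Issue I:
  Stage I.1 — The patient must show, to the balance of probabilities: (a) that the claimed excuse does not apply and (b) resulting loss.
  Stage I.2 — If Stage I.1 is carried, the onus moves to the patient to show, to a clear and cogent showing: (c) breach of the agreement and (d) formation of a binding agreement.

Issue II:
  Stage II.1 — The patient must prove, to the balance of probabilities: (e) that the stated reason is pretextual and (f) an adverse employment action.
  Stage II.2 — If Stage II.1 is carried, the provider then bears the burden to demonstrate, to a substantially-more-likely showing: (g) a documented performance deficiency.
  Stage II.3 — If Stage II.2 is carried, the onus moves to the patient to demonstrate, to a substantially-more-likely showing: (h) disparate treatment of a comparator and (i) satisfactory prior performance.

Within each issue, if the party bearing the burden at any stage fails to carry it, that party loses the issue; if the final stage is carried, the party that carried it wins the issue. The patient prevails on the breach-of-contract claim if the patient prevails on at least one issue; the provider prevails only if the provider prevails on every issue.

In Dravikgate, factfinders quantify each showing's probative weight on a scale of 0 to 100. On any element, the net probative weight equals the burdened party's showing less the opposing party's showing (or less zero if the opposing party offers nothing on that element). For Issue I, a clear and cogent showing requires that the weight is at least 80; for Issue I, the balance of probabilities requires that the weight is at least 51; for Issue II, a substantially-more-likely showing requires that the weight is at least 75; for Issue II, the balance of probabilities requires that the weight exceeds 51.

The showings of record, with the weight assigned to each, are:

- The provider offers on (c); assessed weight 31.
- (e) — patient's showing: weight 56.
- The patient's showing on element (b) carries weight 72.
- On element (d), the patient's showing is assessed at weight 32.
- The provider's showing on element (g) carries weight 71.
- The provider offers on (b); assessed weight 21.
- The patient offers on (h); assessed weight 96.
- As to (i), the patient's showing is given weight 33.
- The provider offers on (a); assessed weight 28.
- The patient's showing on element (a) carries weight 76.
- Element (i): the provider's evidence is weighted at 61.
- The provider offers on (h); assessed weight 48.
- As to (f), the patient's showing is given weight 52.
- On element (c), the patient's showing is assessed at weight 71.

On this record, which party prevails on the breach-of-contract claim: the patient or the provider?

— Issue I —
At Stage I.1 the patient must meet the balance of probabilities (weight is at least 51): on (a) the weight is 76 less the opposing 28 gives net 48, < 51, so (a) does not meet the standard; on (b) the weight is 72 less the opposing 21 gives net 51, ≥ 51, so (b) meets the standard.
  Not every element is met, so the patient fails to carry Stage I.1.
The analysis ends at Stage I.1; the provider prevails on this issue.
— Issue II —
Stage II.1 — burden on patient; standard: the balance of probabilities (weight exceeds 51).
    (e): 56 > 51 [met]
    (f): 52 > 51 [met]
  Stage II.1 carried; the burden shifts to the provider.
Stage II.2 — burden on provider; standard: a substantially-more-likely showing (weight is at least 75).
    (g): 71 < 75 [not met]
  Stage II.2 not carried; the provider fails its burden.
The analysis ends at Stage II.2; the patient prevails on this issue.
Per-issue: Issue I → provider; Issue II → patient. The patient must prevail on at least one issue; overall, the patient prevails.

patient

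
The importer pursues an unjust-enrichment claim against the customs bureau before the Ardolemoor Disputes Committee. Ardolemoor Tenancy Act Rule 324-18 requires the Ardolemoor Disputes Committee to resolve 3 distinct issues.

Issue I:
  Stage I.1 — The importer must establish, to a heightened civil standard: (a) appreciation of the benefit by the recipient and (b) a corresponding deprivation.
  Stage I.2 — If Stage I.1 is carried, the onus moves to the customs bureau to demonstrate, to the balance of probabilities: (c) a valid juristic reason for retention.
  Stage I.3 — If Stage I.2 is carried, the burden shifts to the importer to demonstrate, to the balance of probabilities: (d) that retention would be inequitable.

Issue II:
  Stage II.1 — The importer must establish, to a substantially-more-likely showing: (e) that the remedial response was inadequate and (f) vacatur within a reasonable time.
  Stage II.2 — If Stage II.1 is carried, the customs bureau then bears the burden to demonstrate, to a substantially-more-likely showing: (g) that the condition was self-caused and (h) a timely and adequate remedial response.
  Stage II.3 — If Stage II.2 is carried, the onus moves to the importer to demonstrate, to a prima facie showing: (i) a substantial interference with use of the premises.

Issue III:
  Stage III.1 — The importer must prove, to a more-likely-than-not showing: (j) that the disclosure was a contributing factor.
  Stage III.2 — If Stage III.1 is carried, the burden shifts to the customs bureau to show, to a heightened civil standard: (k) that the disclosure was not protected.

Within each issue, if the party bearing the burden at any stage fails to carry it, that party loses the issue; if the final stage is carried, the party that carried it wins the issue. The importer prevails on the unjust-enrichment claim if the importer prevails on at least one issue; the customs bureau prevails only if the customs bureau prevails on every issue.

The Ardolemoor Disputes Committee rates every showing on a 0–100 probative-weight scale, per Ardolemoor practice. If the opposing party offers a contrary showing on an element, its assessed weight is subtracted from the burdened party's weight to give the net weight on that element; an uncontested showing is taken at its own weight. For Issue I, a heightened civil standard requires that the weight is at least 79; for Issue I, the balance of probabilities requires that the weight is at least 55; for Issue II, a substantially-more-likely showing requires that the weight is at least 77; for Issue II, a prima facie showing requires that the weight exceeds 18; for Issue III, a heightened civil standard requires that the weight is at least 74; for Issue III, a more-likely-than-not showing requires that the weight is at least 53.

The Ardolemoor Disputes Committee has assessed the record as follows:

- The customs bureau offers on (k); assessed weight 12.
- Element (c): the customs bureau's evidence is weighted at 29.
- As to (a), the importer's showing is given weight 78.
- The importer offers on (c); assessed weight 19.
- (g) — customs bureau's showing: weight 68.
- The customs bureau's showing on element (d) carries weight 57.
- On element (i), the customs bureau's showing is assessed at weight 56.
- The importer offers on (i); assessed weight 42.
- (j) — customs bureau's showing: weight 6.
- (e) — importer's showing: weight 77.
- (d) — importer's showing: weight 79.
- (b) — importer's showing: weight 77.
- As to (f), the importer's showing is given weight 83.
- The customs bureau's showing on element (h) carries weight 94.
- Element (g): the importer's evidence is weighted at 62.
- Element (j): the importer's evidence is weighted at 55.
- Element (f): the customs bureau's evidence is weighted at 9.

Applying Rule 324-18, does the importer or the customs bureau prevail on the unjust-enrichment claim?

customs bureau

— Issue I —
At Stage I.1 the importer must meet a heightened civil standard (weight is at least 79): on (a) the weight is 78, which does not reach 79, so (a) does not meet the standard; on (b) the weight is 77, < 79, so (b) does not meet the standard.
  The importer does not carry Stage I.1.
The analysis ends at Stage I.1; the customs bureau prevails on this issue.
— Issue II —
Stage II.1 — burden on importer; standard: a substantially-more-likely showing (weight is at least 77).
    (e): 77 ≥ 77 [met]
    (f): 83 − 9 = 74 < 77 [not met]
  The importer does not carry Stage II.1.
So the customs bureau prevails on this issue.
— Issue III —
Stage III.1 (importer, a more-likely-than-not showing, weight is at least 53): (j) net 55−6=49 < 53 — fails.
  Stage III.1 not carried; the importer fails its burden.
So the customs bureau prevails on this issue.
Per-issue: Issue I → customs bureau; Issue II → customs bureau; Issue III → customs bureau. The importer must prevail on at least one issue; overall, the customs bureau prevails.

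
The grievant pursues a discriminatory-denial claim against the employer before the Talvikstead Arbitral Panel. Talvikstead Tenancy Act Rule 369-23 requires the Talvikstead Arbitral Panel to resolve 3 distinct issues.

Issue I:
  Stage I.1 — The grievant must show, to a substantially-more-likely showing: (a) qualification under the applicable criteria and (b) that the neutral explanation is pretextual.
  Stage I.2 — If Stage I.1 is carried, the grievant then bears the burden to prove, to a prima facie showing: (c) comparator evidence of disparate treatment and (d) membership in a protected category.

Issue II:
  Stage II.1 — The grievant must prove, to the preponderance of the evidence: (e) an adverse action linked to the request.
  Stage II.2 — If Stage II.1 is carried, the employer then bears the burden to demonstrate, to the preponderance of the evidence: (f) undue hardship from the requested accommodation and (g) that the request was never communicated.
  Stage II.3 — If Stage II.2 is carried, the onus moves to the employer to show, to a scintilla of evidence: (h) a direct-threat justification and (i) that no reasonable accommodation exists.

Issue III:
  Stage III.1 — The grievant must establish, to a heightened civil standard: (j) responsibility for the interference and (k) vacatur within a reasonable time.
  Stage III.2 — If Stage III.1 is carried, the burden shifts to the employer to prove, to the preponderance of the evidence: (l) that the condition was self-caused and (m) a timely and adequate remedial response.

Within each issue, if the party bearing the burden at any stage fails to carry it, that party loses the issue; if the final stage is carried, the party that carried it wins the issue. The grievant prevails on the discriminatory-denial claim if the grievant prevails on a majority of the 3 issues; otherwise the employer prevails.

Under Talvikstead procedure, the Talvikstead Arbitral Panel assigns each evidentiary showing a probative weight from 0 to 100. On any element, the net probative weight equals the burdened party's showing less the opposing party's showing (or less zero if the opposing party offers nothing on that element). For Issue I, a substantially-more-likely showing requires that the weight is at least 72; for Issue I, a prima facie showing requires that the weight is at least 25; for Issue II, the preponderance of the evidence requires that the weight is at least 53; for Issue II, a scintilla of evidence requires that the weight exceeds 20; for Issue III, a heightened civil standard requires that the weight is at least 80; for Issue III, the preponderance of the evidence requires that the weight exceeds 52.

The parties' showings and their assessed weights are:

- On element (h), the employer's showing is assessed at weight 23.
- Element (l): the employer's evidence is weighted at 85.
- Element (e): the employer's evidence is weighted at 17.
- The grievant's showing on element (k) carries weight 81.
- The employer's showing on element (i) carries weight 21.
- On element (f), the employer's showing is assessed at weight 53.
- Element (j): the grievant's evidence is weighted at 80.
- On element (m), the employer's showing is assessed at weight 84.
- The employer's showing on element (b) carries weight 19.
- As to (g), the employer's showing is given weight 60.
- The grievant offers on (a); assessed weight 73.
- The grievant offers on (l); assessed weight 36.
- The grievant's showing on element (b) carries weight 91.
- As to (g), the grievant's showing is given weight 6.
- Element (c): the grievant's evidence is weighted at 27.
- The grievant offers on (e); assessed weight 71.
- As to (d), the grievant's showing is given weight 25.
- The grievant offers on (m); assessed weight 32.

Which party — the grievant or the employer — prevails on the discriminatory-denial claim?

— Issue I —
Stage I.1 (grievant, a substantially-more-likely showing, weight is at least 72): (a) 73 ≥ 72 — meets; (b) net 91−19=72 ≥ 72 — meets.
  Stage I.1 is satisfied; the grievant continues to bear the burden.
Stage I.2 (grievant, a prima facie showing, weight is at least 25): (c) 27 ≥ 25 — meets; (d) 25 ≥ 25 — meets.
  The grievant carries the last stage.
With every stage satisfied, the grievant prevails on this issue.
— Issue II —
Stage II.1 — burden on grievant; standard: the preponderance of the evidence (weight is at least 53).
    (e): 71 − 17 = 54 ≥ 53 [met]
  Stage II.1 is satisfied; the onus moves to the employer.
Stage II.2 — burden on employer; standard: the preponderance of the evidence (weight is at least 53).
    (f): 53 ≥ 53 [met]
    (g): 60 − 6 = 54 ≥ 53 [met]
  Stage II.2 carried; the burden remains with the employer.
Stage II.3 — burden on employer; standard: a scintilla of evidence (weight exceeds 20).
    (h): 23 > 20 [met]
    (i): 21 > 20 [met]
  All elements met at the final stage.
With every stage satisfied, the employer prevails on this issue.
— Issue III —
At Stage III.1 the grievant must meet a heightened civil standard (weight is at least 80): on (j) the weight is 80, ≥ 80, so (j) meets the standard; on (k) the weight is 81, ≥ 80, so (k) meets the standard.
  Stage III.1 carried; the burden shifts to the employer.
At Stage III.2 the employer must meet the preponderance of the evidence (weight exceeds 52): on (l) the weight is 85 less the opposing 36 gives net 49, ≤ 52, so (l) does not meet the standard; on (m) the weight is 84 less the opposing 32 gives net 52, ≤ 52, so (m) does not meet the standard.
  Stage III.2 not carried; the employer fails its burden.
So the grievant prevails on this issue.
Per-issue: Issue I → grievant; Issue II → employer; Issue III → grievant. The grievant must prevail on a majority of issues; overall, the grievant prevails.

grievant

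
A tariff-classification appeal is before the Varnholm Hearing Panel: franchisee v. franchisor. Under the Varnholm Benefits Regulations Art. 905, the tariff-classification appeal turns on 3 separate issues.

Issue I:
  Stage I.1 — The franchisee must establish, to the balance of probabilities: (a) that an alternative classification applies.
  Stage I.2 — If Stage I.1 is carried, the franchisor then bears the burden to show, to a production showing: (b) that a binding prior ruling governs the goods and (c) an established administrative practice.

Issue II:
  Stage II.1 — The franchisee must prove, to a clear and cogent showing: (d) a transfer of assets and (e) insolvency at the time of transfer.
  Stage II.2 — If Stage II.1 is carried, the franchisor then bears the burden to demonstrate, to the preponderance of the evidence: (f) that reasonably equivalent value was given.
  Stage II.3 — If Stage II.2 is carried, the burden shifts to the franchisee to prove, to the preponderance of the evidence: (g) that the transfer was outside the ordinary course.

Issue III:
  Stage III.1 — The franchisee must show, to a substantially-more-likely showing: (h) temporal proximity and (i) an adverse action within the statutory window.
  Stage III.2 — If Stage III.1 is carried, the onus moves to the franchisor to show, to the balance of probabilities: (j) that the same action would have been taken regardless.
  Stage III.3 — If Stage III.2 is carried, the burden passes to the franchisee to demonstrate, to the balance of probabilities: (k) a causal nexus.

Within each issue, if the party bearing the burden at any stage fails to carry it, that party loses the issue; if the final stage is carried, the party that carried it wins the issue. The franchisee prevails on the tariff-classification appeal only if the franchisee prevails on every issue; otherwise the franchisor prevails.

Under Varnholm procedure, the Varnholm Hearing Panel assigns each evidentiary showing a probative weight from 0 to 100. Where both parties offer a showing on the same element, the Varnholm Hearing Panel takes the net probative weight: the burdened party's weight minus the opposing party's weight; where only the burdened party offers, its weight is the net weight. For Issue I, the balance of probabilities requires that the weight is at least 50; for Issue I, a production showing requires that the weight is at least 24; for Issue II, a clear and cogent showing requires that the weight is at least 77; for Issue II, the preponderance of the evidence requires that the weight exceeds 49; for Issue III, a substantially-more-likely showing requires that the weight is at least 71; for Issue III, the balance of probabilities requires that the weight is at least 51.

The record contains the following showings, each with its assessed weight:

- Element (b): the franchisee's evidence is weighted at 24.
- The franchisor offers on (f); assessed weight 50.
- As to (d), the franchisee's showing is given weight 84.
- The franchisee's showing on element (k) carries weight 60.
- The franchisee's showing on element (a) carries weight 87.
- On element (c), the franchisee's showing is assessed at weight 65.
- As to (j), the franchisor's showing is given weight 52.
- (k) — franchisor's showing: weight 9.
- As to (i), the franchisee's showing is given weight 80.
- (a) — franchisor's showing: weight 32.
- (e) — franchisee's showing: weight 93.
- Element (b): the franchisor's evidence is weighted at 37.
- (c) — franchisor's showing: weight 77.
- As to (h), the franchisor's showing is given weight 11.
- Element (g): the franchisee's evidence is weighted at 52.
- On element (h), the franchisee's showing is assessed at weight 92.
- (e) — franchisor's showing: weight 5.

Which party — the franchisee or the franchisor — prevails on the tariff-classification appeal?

— Issue I —
At Stage I.1 the franchisee must meet the balance of probabilities (weight is at least 50): on (a) the weight is 87 less the opposing 32 gives net 55, which does reach 50, so (a) meets the standard.
  Stage I.1 is satisfied; the onus moves to the franchisor.
At Stage I.2 the franchisor must meet a production showing (weight is at least 24): on (b) the weight is 37 less the opposing 24 gives net 13, < 24, so (b) does not meet the standard; on (c) the weight is 77 less the opposing 65 gives net 12, < 24, so (c) does not meet the standard.
  Stage I.2 not carried; the franchisor fails its burden.
The franchisee prevails on this issue.
— Issue II —
Stage II.1 (franchisee, a clear and cogent showing, weight is at least 77): (d) 84 ≥ 77 — meets; (e) net 93−5=88 ≥ 77 — meets.
  All elements met. The burden passes to the franchisor.
Stage II.2 (franchisor, the preponderance of the evidence, weight exceeds 49): (f) 50 > 49 — meets.
  Stage II.2 is satisfied; the onus moves to the franchisee.
Stage II.3 (franchisee, the preponderance of the evidence, weight exceeds 49): (g) 52 > 49 — meets.
  The franchisee carries the last stage.
With every stage satisfied, the franchisee prevails on this issue.
— Issue III —
At Stage III.1 the franchisee must meet a substantially-more-likely showing (weight is at least 71): on (h) the weight is 92 less the opposing 11 gives net 81, which does reach 71, so (h) meets the standard; on (i) the weight is 80, which does reach 71, so (i) meets the standard.
  The franchisee carries Stage III.1; the franchisor now bears the burden.
At Stage III.2 the franchisor must meet the balance of probabilities (weight is at least 51): on (j) the weight is 52, ≥ 51, so (j) meets the standard.
  The franchisor carries Stage III.2; the franchisee now bears the burden.
At Stage III.3 the franchisee must meet the balance of probabilities (weight is at least 51): on (k) the weight is 60 less the opposing 9 gives net 51, ≥ 51, so (k) meets the standard.
  Stage III.3 carried; the final stage is satisfied.
All stages carried — the franchisee prevails on this issue.
Per-issue: Issue I → franchisee; Issue II → franchisee; Issue III → franchisee. The franchisee must prevail on every issue; overall, the franchisee prevails.

franchisee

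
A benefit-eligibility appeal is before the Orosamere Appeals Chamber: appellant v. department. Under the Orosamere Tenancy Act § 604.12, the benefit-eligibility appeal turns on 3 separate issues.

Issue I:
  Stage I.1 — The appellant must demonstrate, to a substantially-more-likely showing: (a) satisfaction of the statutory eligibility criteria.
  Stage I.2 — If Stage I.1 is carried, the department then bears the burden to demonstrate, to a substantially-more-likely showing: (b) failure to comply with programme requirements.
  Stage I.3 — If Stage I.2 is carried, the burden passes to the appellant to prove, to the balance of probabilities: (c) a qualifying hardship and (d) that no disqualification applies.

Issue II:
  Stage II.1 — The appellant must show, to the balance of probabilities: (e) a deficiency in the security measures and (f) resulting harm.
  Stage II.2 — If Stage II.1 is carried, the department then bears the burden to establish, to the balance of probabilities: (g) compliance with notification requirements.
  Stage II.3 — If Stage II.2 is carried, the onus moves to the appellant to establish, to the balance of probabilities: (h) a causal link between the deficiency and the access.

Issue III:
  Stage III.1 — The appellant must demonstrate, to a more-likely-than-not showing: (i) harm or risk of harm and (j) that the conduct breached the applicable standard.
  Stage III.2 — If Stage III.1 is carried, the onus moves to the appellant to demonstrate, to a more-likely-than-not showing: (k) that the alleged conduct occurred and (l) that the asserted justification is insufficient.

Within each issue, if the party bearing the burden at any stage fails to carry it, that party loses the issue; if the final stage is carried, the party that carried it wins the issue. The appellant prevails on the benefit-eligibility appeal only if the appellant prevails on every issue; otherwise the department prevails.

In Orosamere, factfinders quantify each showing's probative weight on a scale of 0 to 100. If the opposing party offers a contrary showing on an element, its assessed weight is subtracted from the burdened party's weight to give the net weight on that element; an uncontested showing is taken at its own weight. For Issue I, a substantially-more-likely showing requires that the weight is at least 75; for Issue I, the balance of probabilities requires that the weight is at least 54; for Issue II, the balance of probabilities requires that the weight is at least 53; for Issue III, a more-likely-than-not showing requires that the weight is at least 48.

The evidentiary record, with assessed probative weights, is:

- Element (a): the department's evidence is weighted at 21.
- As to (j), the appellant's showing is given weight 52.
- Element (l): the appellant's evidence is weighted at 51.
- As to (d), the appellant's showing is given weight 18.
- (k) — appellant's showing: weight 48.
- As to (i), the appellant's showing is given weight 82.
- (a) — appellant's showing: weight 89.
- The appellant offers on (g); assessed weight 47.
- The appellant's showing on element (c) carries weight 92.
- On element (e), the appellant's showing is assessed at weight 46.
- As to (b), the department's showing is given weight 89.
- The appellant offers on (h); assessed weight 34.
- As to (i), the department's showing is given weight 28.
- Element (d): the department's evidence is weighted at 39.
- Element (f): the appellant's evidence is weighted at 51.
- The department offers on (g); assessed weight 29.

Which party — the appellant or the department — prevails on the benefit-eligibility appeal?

department

— Issue I —
Stage I.1 (appellant, a substantially-more-likely showing, weight is at least 75): (a) net 89−21=68 < 75 — fails.
  Not every element is met, so the appellant fails to carry Stage I.1.
The department prevails on this issue.
— Issue II —
At Stage II.1 the appellant must meet the balance of probabilities (weight is at least 53): on (e) the weight is 46, which does not reach 53, so (e) does not meet the standard; on (f) the weight is 51, < 53, so (f) does not meet the standard.
  Not every element is met, so the appellant fails to carry Stage II.1.
The analysis ends at Stage II.1; the department prevails on this issue.
— Issue III —
Stage III.1 (appellant, a more-likely-than-not showing, weight is at least 48): (i) net 82−28=54 ≥ 48 — meets; (j) 52 ≥ 48 — meets.
  All elements met. The appellant retains the burden for Stage III.2.
Stage III.2 (appellant, a more-likely-than-not showing, weight is at least 48): (k) 48 ≥ 48 — meets; (l) 51 ≥ 48 — meets.
  All elements met at the final stage.
Every stage carried; the appellant prevails on this issue.
Per-issue: Issue I → department; Issue II → department; Issue III → appellant. The appellant must prevail on every issue; overall, the department prevails.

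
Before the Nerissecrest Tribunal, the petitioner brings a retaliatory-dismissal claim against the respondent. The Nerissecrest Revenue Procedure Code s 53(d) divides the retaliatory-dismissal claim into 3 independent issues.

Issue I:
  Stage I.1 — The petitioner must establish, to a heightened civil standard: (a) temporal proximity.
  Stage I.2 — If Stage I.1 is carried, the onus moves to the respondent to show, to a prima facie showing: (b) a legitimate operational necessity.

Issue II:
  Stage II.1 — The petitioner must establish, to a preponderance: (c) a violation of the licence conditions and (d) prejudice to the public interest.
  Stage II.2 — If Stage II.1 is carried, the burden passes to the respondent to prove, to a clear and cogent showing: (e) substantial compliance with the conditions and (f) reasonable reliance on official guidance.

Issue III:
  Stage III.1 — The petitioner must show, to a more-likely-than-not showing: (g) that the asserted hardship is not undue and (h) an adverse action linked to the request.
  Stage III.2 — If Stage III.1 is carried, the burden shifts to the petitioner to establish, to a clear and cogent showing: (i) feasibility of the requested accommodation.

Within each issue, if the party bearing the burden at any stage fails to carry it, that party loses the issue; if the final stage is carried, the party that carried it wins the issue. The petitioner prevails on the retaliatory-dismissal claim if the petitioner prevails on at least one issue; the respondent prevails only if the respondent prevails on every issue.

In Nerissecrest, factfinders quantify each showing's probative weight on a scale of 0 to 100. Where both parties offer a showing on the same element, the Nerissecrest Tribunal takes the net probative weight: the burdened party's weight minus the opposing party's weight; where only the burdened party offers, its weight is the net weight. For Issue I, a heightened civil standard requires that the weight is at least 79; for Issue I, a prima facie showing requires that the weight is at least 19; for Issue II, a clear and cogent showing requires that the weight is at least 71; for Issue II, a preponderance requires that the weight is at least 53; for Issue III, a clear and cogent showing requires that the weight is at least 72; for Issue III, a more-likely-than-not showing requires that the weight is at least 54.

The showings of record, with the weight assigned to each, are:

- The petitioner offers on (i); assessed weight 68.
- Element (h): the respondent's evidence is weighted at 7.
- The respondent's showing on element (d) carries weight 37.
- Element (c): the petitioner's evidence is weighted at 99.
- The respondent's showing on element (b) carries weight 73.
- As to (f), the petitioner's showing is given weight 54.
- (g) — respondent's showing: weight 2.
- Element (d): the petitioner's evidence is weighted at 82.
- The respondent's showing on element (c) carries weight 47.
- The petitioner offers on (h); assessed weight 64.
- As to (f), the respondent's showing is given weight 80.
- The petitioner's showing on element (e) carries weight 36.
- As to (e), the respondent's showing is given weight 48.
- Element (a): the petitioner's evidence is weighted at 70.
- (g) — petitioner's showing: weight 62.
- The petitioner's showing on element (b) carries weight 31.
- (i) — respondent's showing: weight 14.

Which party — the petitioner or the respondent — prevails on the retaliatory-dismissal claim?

— Issue I —
At Stage I.1 the petitioner must meet a heightened civil standard (weight is at least 79): on (a) the weight is 70, which does not reach 79, so (a) does not meet the standard.
  Not every element is met, so the petitioner fails to carry Stage I.1.
So the respondent prevails on this issue.
— Issue II —
At Stage II.1 the petitioner must meet a preponderance (weight is at least 53): on (c) the weight is 99 less the opposing 47 gives net 52, < 53, so (c) does not meet the standard; on (d) the weight is 82 less the opposing 37 gives net 45, < 53, so (d) does not meet the standard.
  Not every element is met, so the petitioner fails to carry Stage II.1.
So the respondent prevails on this issue.
— Issue III —
At Stage III.1 the petitioner must meet a more-likely-than-not showing (weight is at least 54): on (g) the weight is 62 less the opposing 2 gives net 60, ≥ 54, so (g) meets the standard; on (h) the weight is 64 less the opposing 7 gives net 57, which does reach 54, so (h) meets the standard.
  Stage III.1 is satisfied; the petitioner continues to bear the burden.
At Stage III.2 the petitioner must meet a clear and cogent showing (weight is at least 72): on (i) the weight is 68 less the opposing 14 gives net 54, which does not reach 72, so (i) does not meet the standard.
  The petitioner does not carry Stage III.2.
The respondent prevails on this issue.
Per-issue: Issue I → respondent; Issue II → respondent; Issue III → respondent. The petitioner must prevail on at least one issue; overall, the respondent prevails.

respondent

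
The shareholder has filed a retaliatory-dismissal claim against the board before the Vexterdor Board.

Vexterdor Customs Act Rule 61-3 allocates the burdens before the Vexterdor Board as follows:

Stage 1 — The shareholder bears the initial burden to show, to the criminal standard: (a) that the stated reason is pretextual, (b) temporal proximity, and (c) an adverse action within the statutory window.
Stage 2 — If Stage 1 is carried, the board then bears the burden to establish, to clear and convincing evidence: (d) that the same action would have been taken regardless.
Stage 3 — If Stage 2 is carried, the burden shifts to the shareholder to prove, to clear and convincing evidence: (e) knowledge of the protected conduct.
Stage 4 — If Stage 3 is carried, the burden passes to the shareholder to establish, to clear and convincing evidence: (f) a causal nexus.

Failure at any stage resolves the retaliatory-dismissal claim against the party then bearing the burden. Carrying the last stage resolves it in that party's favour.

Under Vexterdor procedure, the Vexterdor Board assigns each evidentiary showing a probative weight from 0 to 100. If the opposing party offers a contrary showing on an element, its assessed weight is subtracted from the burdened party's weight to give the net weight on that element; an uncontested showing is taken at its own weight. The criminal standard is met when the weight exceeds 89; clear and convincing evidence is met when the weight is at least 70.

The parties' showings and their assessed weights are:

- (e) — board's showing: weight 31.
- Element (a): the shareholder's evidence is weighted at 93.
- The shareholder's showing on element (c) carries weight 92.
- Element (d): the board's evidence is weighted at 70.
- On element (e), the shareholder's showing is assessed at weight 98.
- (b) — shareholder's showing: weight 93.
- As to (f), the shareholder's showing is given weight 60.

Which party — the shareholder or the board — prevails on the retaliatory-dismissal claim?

board

Stage 1 — burden on shareholder; standard: the criminal standard (weight exceeds 89).
    (a): 93 > 89 [met]
    (b): 93 > 89 [met]
    (c): 92 > 89 [met]
  All elements met. The burden passes to the board.
Stage 2 — burden on board; standard: clear and convincing evidence (weight is at least 70).
    (d): 70 ≥ 70 [met]
  Stage 2 carried; the burden shifts to the shareholder.
Stage 3 — burden on shareholder; standard: clear and convincing evidence (weight is at least 70).
    (e): 98 − 31 = 67 < 70 [not met]
  The shareholder does not carry Stage 3.
So the board prevails.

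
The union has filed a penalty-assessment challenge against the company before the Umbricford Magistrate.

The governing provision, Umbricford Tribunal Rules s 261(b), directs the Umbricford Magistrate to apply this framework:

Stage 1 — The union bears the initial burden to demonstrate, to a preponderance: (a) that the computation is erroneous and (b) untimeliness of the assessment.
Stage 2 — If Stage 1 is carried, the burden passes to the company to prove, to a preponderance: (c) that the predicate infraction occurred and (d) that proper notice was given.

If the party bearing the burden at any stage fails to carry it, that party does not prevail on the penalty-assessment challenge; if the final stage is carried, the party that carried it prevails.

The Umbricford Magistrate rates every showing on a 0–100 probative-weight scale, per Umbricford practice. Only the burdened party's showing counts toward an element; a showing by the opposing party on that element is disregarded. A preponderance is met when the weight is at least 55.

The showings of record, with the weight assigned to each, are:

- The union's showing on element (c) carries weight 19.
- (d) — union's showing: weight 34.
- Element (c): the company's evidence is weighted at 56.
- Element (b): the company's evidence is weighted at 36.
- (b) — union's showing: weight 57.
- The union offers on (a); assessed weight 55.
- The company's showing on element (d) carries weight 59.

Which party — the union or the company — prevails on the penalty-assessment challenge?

company

At Stage 1 the union must meet a preponderance (weight is at least 55): on (a) the weight is 55, which does reach 55, so (a) meets the standard; on (b) the weight is 57 (the company's 36 is given no effect), which does reach 55, so (b) meets the standard.
  Stage 1 carried; the burden shifts to the company.
At Stage 2 the company must meet a preponderance (weight is at least 55): on (c) the weight is 56 (the union's 19 is given no effect), which does reach 55, so (c) meets the standard; on (d) the weight is 59 (the union's 34 is given no effect), which does reach 55, so (d) meets the standard.
  Stage 2 carried; the final stage is satisfied.
All stages carried — the company prevails.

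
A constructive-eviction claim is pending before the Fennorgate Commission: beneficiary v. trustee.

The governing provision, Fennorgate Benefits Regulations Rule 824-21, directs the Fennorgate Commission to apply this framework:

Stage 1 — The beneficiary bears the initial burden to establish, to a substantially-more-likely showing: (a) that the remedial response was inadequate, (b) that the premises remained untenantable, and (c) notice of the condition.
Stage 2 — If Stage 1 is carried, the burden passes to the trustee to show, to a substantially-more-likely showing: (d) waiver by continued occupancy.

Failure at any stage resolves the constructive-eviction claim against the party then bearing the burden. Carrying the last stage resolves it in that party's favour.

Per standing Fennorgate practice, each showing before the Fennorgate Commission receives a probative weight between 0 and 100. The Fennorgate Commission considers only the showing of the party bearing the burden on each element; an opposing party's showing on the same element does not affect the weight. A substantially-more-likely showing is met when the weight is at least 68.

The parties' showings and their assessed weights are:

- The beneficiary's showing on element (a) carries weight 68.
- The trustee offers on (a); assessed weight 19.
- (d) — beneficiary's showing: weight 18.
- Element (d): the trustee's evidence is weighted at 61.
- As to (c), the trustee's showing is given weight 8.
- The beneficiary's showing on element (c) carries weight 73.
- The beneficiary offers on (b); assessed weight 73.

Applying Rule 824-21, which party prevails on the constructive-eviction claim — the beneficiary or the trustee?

Stage 1 — burden on beneficiary; standard: a substantially-more-likely showing (weight is at least 68).
    (a): 68 (trustee's 19 disregarded) ≥ 68 [met]
    (b): 73 ≥ 68 [met]
    (c): 73 (trustee's 8 disregarded) ≥ 68 [met]
  The beneficiary carries Stage 1; the trustee now bears the burden.
Stage 2 — burden on trustee; standard: a substantially-more-likely showing (weight is at least 68).
    (d): 61 (beneficiary's 18 disregarded) < 68 [not met]
  The trustee does not carry Stage 2.
So the beneficiary prevails.

beneficiary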